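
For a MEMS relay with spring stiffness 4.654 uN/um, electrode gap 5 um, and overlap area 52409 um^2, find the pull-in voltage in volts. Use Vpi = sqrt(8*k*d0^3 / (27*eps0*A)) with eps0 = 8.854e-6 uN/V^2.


Step 1: Compute numerator: 8 * k * d0^3 = 8 * 4.654 * 5^3 = 4654.0
Step 2: Compute denominator: 27 * eps0 * A = 27 * 8.854e-6 * 52409 = 12.528791
Step 3: Vpi = sqrt(4654.0 / 12.528791)
Vpi = 19.27 V


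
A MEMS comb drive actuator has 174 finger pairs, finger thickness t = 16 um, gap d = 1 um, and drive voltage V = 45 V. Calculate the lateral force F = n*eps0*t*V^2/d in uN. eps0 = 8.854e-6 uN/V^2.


Step 1: Parameters: n=174, eps0=8.854e-6 uN/V^2, t=16 um, V=45 V, d=1 um
Step 2: V^2 = 2025
Step 3: F = 174 * 8.854e-6 * 16 * 2025 / 1
F = 49.915 uN


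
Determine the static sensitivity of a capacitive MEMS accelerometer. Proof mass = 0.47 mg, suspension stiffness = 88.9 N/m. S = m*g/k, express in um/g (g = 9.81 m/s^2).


Step 1: Convert mass: m = 0.47 mg = 4.70e-07 kg
Step 2: S = m * g / k = 4.70e-07 * 9.81 / 88.9
Step 3: S = 5.19e-08 m/g
Step 4: Convert to um/g: S = 0.052 um/g


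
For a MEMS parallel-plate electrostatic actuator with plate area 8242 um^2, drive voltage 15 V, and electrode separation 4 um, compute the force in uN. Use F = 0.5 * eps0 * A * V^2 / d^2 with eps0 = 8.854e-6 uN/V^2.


Step 1: Identify parameters.
eps0 = 8.854e-6 uN/V^2, A = 8242 um^2, V = 15 V, d = 4 um
Step 2: Compute V^2 = 15^2 = 225
Step 3: Compute d^2 = 4^2 = 16
Step 4: F = 0.5 * 8.854e-6 * 8242 * 225 / 16
F = 0.513 uN


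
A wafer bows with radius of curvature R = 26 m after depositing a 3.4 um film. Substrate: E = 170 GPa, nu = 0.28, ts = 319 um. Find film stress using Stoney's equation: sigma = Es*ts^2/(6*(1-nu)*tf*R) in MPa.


Step 1: Compute numerator: Es * ts^2 = 170 * 319^2 = 17299370 (GPa*um^2)
Step 2: Compute denominator (R in um): 6*(1-nu)*tf*R = 6*0.72*3.4*26e6 = 381888000.0 (um^2)
Step 3: sigma (GPa) = 17299370 / 381888000.0 = 4.53e-02 GPa
Step 4: Convert to MPa (x1000): sigma = 45.3 MPa


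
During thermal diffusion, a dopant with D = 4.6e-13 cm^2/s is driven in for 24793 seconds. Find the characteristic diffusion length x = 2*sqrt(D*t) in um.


Step 1: Compute D*t = 4.6e-13 * 24793 = 1.140478e-08 cm^2
Step 2: sqrt(D*t) = 1.06793e-04 cm
Step 3: x = 2 * 1.06793e-04 cm = 2.13586e-04 cm
Step 4: Convert to um (1 cm = 1e4 um): x = 2.136 um


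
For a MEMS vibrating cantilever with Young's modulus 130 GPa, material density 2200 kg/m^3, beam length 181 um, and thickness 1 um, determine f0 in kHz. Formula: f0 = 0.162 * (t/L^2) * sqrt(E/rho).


Step 1: Convert units to SI.
t_SI = 1e-6 m, L_SI = 181e-6 m
Step 2: Calculate sqrt(E/rho).
sqrt(130e9 / 2200) = 7687.06 m/s
Step 3: Compute f0.
f0 = 0.162 * 1e-6 / (181e-6)^2 * 7687.06 = 38011.8 Hz = 38.01 kHz


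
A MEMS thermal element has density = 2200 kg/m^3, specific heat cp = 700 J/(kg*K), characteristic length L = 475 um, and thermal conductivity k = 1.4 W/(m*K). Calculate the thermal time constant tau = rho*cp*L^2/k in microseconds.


Step 1: Convert L to m: L = 475e-6 m
Step 2: L^2 = (475e-6)^2 = 2.25625e-07 m^2
Step 3: tau = 2200 * 700 * 2.25625e-07 / 1.4 = 2.481875e-01 s
Step 4: Convert to microseconds (multiply by 1e6).
tau = 248187.5 us


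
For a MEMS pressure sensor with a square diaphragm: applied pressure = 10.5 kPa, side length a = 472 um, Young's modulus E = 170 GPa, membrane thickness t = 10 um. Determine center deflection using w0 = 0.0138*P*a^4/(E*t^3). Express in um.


Step 1: Convert pressure to compatible units (E is in GPa, so P in GPa).
P = 10.5 kPa = 10.5e-6 GPa
Step 2: Compute numerator: 0.0138 * P * a^4.
a^4 = 472^4 = 49632710656
numerator = 0.0138 * 10.5e-6 * 49632710656 = 7.1918e+03
Step 3: Compute denominator: E * t^3 = 170 * 10^3 = 170000
Step 4: w0 = numerator / denominator = 7.1918e+03 / 170000 = 0.0423 um


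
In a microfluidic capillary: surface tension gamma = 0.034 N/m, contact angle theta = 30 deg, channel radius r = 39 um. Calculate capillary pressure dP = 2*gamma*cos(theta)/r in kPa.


Step 1: cos(30 deg) = 0.866
Step 2: Convert r to m: r = 39e-6 m
Step 3: dP = 2 * 0.034 * 0.866 / 39e-6 = 1509.9 Pa
Step 4: Convert Pa to kPa (divide by 1000).
dP = 1.51 kPa


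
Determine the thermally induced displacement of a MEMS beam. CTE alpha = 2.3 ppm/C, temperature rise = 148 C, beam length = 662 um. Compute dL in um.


Step 1: Convert CTE: alpha = 2.3 ppm/C = 2.3e-6 /C
Step 2: dL = 2.3e-6 * 148 * 662
dL = 0.2253 um


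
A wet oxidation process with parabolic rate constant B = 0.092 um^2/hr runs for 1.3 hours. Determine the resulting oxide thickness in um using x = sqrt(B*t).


Step 1: Compute B*t = 0.092 * 1.3 = 0.1196
Step 2: x = sqrt(0.1196)
x = 0.346 um


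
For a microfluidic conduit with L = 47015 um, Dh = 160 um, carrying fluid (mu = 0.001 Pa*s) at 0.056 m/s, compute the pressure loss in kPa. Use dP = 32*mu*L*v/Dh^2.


Step 1: Convert to SI: L = 47015e-6 m, Dh = 160e-6 m
Step 2: dP = 32 * 0.001 * 47015e-6 * 0.056 / (160e-6)^2
Step 3: dP = 3291.05 Pa
Step 4: Convert to kPa: dP = 3.29 kPa


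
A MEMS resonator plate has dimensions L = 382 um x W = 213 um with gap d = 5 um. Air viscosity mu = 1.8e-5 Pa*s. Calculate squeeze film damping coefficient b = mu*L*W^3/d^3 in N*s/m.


Step 1: Convert to SI.
L = 382e-6 m, W = 213e-6 m, d = 5e-6 m
Step 2: W^3 = (213e-6)^3 = 9.66e-12 m^3
Step 3: d^3 = (5e-6)^3 = 1.25e-16 m^3
Step 4: b = 1.8e-5 * 382e-6 * 9.66e-12 / 1.25e-16
b = 5.32e-04 N*s/m


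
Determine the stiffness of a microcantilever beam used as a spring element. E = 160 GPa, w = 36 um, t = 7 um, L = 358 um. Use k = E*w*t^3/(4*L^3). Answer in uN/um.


Step 1: Convert E to consistent units (1 GPa = 1000 uN/um^2).
E = 160 GPa = 160000 uN/um^2
Step 2: Compute t^3 = 7^3 = 343
Step 3: Compute L^3 = 358^3 = 45882712
Step 4: k = 160000 * 36 * 343 / (4 * 45882712)
k = 10.7648 uN/um


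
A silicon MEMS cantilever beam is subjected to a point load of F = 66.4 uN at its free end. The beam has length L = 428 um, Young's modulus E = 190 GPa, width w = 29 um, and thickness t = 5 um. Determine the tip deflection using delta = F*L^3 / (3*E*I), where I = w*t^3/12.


Step 1: Calculate the second moment of area.
I = w * t^3 / 12 = 29 * 5^3 / 12 = 302.0833 um^4
Step 2: Convert E to consistent units (1 GPa = 1000 uN/um^2).
E = 190 GPa = 190000 uN/um^2
Step 3: Calculate tip deflection.
delta = F * L^3 / (3 * E * I)
delta = 66.4 * 428^3 / (3 * 190000 * 302.0833)
delta = 30.2342 um


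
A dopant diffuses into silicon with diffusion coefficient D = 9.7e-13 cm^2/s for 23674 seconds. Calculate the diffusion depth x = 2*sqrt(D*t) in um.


Step 1: Compute D*t = 9.7e-13 * 23674 = 2.296378e-08 cm^2
Step 2: sqrt(D*t) = 1.51538e-04 cm
Step 3: x = 2 * 1.51538e-04 cm = 3.03076e-04 cm
Step 4: Convert to um (1 cm = 1e4 um): x = 3.031 um


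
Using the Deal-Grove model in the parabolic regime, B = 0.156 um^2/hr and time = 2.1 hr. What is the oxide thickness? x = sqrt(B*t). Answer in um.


Step 1: Compute B*t = 0.156 * 2.1 = 0.3276
Step 2: x = sqrt(0.3276)
x = 0.572 um


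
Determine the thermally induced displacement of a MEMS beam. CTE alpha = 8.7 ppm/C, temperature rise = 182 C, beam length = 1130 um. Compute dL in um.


Step 1: Convert CTE: alpha = 8.7 ppm/C = 8.7e-6 /C
Step 2: dL = 8.7e-6 * 182 * 1130
dL = 1.7892 um


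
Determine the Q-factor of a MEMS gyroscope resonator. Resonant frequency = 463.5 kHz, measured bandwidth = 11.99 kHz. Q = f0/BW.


Step 1: Q = f0 / bandwidth
Step 2: Q = 463.5 / 11.99
Q = 38.7


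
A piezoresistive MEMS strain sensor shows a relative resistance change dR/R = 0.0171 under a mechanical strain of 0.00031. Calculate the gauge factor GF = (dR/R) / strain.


Step 1: Identify values.
dR/R = 0.0171, strain = 0.00031
Step 2: GF = (dR/R) / strain = 0.0171 / 0.00031
GF = 55.2


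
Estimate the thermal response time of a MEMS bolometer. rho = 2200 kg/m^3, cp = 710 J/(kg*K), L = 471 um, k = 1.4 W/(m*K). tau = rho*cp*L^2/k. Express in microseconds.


Step 1: Convert L to m: L = 471e-6 m
Step 2: L^2 = (471e-6)^2 = 2.21841e-07 m^2
Step 3: tau = 2200 * 710 * 2.21841e-07 / 1.4 = 2.4751117286e-01 s
Step 4: Convert to microseconds (multiply by 1e6).
tau = 247511.173 us


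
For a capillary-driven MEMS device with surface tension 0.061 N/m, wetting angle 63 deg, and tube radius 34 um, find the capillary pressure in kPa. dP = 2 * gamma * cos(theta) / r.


Step 1: cos(63 deg) = 0.454
Step 2: Convert r to m: r = 34e-6 m
Step 3: dP = 2 * 0.061 * 0.454 / 34e-6 = 1629.1 Pa
Step 4: Convert Pa to kPa (divide by 1000).
dP = 1.63 kPa


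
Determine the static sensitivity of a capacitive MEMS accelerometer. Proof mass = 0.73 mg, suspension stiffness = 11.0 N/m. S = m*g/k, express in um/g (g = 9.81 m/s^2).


Step 1: Convert mass: m = 0.73 mg = 7.30e-07 kg
Step 2: S = m * g / k = 7.30e-07 * 9.81 / 11.0
Step 3: S = 6.51e-07 m/g
Step 4: Convert to um/g: S = 0.651 um/g


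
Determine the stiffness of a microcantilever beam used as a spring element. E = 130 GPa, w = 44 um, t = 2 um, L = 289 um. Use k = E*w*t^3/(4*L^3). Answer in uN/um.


Step 1: Convert E to consistent units (1 GPa = 1000 uN/um^2).
E = 130 GPa = 130000 uN/um^2
Step 2: Compute t^3 = 2^3 = 8
Step 3: Compute L^3 = 289^3 = 24137569
Step 4: k = 130000 * 44 * 8 / (4 * 24137569)
k = 0.4739 uN/um


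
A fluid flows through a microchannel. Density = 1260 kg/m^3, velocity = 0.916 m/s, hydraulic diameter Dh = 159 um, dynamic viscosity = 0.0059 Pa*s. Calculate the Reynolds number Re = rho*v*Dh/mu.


Step 1: Convert Dh to meters: Dh = 159e-6 m
Step 2: Re = rho * v * Dh / mu
Re = 1260 * 0.916 * 159e-6 / 0.0059
Re = 31.104


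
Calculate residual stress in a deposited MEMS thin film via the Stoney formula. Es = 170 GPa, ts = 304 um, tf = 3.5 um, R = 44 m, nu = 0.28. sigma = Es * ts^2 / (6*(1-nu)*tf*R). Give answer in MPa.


Step 1: Compute numerator: Es * ts^2 = 170 * 304^2 = 15710720 (GPa*um^2)
Step 2: Compute denominator (R in um): 6*(1-nu)*tf*R = 6*0.72*3.5*44e6 = 665280000.0 (um^2)
Step 3: sigma (GPa) = 15710720 / 665280000.0 = 2.3615e-02 GPa
Step 4: Convert to MPa (x1000): sigma = 23.6 MPa


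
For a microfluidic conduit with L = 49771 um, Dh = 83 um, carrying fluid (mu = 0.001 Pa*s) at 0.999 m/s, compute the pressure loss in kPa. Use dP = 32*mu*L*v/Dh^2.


Step 1: Convert to SI: L = 49771e-6 m, Dh = 83e-6 m
Step 2: dP = 32 * 0.001 * 49771e-6 * 0.999 / (83e-6)^2
Step 3: dP = 230959.40 Pa
Step 4: Convert to kPa: dP = 230.96 kPa


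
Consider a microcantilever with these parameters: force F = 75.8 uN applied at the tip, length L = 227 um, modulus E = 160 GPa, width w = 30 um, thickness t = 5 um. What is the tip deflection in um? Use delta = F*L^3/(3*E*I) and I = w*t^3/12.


Step 1: Calculate the second moment of area.
I = w * t^3 / 12 = 30 * 5^3 / 12 = 312.5 um^4
Step 2: Convert E to consistent units (1 GPa = 1000 uN/um^2).
E = 160 GPa = 160000 uN/um^2
Step 3: Calculate tip deflection.
delta = F * L^3 / (3 * E * I)
delta = 75.8 * 227^3 / (3 * 160000 * 312.5)
delta = 5.9109 um


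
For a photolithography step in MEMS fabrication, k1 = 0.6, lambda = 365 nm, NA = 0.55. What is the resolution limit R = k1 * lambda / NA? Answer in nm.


Step 1: Identify values: k1 = 0.6, lambda = 365 nm, NA = 0.55
Step 2: R = k1 * lambda / NA
R = 0.6 * 365 / 0.55
R = 398.2 nm


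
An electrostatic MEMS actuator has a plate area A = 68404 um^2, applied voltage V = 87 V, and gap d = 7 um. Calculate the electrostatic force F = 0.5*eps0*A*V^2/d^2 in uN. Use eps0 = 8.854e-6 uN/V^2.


Step 1: Identify parameters.
eps0 = 8.854e-6 uN/V^2, A = 68404 um^2, V = 87 V, d = 7 um
Step 2: Compute V^2 = 87^2 = 7569
Step 3: Compute d^2 = 7^2 = 49
Step 4: F = 0.5 * 8.854e-6 * 68404 * 7569 / 49
F = 46.777 uN


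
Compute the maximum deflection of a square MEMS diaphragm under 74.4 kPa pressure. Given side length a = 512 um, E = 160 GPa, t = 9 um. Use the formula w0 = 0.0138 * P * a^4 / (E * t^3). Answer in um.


Step 1: Convert pressure to compatible units (E is in GPa, so P in GPa).
P = 74.4 kPa = 74.4e-6 GPa
Step 2: Compute numerator: 0.0138 * P * a^4.
a^4 = 512^4 = 68719476736
numerator = 0.0138 * 74.4e-6 * 68719476736 = 7.05557e+04
Step 3: Compute denominator: E * t^3 = 160 * 9^3 = 116640
Step 4: w0 = numerator / denominator = 7.05557e+04 / 116640 = 0.6049 um


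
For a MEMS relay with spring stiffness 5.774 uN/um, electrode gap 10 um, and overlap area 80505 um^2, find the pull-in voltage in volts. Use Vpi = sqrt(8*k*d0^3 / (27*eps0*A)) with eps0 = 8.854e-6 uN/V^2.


Step 1: Compute numerator: 8 * k * d0^3 = 8 * 5.774 * 10^3 = 46192.0
Step 2: Compute denominator: 27 * eps0 * A = 27 * 8.854e-6 * 80505 = 19.245364
Step 3: Vpi = sqrt(46192.0 / 19.245364)
Vpi = 48.99 V


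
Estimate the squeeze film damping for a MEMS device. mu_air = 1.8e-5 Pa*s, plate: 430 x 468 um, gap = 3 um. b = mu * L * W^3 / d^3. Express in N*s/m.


Step 1: Convert to SI.
L = 430e-6 m, W = 468e-6 m, d = 3e-6 m
Step 2: W^3 = (468e-6)^3 = 1.03e-10 m^3
Step 3: d^3 = (3e-6)^3 = 2.70e-17 m^3
Step 4: b = 1.8e-5 * 430e-6 * 1.03e-10 / 2.70e-17
b = 2.94e-02 N*s/m


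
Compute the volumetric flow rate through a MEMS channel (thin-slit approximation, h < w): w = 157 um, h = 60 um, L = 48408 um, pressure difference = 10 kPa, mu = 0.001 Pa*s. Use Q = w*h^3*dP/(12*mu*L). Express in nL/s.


Step 1: Convert all dimensions to SI (meters).
w = 157e-6 m, h = 60e-6 m, L = 48408e-6 m, dP = 10e3 Pa
Step 2: Q = w * h^3 * dP / (12 * mu * L)
Q = 157e-6 * (60e-6)^3 * 10e3 / (12 * 0.001 * 48408e-6) = 5.837878e-10 m^3/s
Step 3: Convert Q from m^3/s to nL/s (1 m^3 = 1e12 nL, so multiply by 1e12).
Q = 583.788 nL/s


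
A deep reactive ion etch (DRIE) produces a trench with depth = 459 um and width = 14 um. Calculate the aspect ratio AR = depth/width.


Step 1: AR = depth / width
Step 2: AR = 459 / 14
AR = 32.8


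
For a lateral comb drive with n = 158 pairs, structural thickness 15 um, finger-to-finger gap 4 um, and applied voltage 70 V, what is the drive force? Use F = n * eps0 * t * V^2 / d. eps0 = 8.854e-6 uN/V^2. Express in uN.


Step 1: Parameters: n=158, eps0=8.854e-6 uN/V^2, t=15 um, V=70 V, d=4 um
Step 2: V^2 = 4900
Step 3: F = 158 * 8.854e-6 * 15 * 4900 / 4
F = 25.705 uN


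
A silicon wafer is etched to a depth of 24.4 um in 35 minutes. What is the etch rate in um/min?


Step 1: Etch rate = depth / time
Step 2: rate = 24.4 / 35
rate = 0.697 um/min


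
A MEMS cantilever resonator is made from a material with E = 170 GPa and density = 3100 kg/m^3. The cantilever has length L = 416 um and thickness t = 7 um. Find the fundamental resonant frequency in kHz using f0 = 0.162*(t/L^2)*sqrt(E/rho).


Step 1: Convert units to SI.
t_SI = 7e-6 m, L_SI = 416e-6 m
Step 2: Calculate sqrt(E/rho).
sqrt(170e9 / 3100) = 7405.32 m/s
Step 3: Compute f0.
f0 = 0.162 * 7e-6 / (416e-6)^2 * 7405.32 = 48525.5 Hz = 48.53 kHz


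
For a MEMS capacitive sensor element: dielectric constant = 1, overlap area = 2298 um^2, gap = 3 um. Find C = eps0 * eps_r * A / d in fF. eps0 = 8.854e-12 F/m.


Step 1: Convert area to m^2: A = 2298e-12 m^2
Step 2: Convert gap to m: d = 3e-6 m
Step 3: C = eps0 * eps_r * A / d
C = 8.854e-12 * 1 * 2298e-12 / 3e-6
Step 4: Convert to fF (multiply by 1e15).
C = 6.78 fF


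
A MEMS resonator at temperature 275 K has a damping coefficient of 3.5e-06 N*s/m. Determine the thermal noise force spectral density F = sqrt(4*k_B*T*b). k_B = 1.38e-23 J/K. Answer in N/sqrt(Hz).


Step 1: Compute 4 * k_B * T * b
= 4 * 1.38e-23 * 275 * 3.5e-06
= 5.3130e-26 N^2/Hz
Step 2: F_noise = sqrt(5.3130e-26)
F_noise = 2.30e-13 N/sqrt(Hz)


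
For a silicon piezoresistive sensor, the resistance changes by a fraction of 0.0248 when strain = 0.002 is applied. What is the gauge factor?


Step 1: Identify values.
dR/R = 0.0248, strain = 0.002
Step 2: GF = (dR/R) / strain = 0.0248 / 0.002
GF = 12.4


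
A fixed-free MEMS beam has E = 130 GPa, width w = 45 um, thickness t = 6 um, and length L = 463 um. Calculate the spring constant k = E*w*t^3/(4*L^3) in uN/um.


Step 1: Convert E to consistent units (1 GPa = 1000 uN/um^2).
E = 130 GPa = 130000 uN/um^2
Step 2: Compute t^3 = 6^3 = 216
Step 3: Compute L^3 = 463^3 = 99252847
Step 4: k = 130000 * 45 * 216 / (4 * 99252847)
k = 3.1828 uN/um


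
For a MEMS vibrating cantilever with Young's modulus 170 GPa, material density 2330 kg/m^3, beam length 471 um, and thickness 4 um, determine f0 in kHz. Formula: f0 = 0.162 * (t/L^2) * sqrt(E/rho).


Step 1: Convert units to SI.
t_SI = 4e-6 m, L_SI = 471e-6 m
Step 2: Calculate sqrt(E/rho).
sqrt(170e9 / 2330) = 8541.74 m/s
Step 3: Compute f0.
f0 = 0.162 * 4e-6 / (471e-6)^2 * 8541.74 = 24950.5 Hz = 24.95 kHz


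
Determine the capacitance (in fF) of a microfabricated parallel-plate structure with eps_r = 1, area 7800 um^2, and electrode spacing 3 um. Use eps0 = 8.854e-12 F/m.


Step 1: Convert area to m^2: A = 7800e-12 m^2
Step 2: Convert gap to m: d = 3e-6 m
Step 3: C = eps0 * eps_r * A / d
C = 8.854e-12 * 1 * 7800e-12 / 3e-6
Step 4: Convert to fF (multiply by 1e15).
C = 23.02 fF


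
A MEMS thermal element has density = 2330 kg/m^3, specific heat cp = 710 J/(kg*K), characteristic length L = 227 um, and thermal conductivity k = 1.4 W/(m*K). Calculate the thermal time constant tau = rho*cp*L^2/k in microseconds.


Step 1: Convert L to m: L = 227e-6 m
Step 2: L^2 = (227e-6)^2 = 5.1529e-08 m^2
Step 3: tau = 2330 * 710 * 5.1529e-08 / 1.4 = 6.088887479e-02 s
Step 4: Convert to microseconds (multiply by 1e6).
tau = 60888.875 us


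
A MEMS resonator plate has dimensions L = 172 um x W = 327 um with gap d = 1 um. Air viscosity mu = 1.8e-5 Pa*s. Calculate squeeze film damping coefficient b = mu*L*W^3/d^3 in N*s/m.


Step 1: Convert to SI.
L = 172e-6 m, W = 327e-6 m, d = 1e-6 m
Step 2: W^3 = (327e-6)^3 = 3.50e-11 m^3
Step 3: d^3 = (1e-6)^3 = 1.00e-18 m^3
Step 4: b = 1.8e-5 * 172e-6 * 3.50e-11 / 1.00e-18
b = 1.08e-01 N*s/m


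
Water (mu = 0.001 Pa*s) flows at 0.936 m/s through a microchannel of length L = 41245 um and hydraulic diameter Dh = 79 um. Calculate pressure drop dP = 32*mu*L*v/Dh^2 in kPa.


Step 1: Convert to SI: L = 41245e-6 m, Dh = 79e-6 m
Step 2: dP = 32 * 0.001 * 41245e-6 * 0.936 / (79e-6)^2
Step 3: dP = 197944.28 Pa
Step 4: Convert to kPa: dP = 197.94 kPa


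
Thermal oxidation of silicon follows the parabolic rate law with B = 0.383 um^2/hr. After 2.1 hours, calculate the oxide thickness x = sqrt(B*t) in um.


Step 1: Compute B*t = 0.383 * 2.1 = 0.8043
Step 2: x = sqrt(0.8043)
x = 0.897 um


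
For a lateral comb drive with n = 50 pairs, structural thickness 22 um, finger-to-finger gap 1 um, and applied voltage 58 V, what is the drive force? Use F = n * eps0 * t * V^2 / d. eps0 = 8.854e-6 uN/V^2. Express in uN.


Step 1: Parameters: n=50, eps0=8.854e-6 uN/V^2, t=22 um, V=58 V, d=1 um
Step 2: V^2 = 3364
Step 3: F = 50 * 8.854e-6 * 22 * 3364 / 1
F = 32.763 uN


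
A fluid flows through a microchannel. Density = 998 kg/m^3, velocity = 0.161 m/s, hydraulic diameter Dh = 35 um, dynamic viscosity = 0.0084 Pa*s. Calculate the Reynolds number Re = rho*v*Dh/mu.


Step 1: Convert Dh to meters: Dh = 35e-6 m
Step 2: Re = rho * v * Dh / mu
Re = 998 * 0.161 * 35e-6 / 0.0084
Re = 0.669


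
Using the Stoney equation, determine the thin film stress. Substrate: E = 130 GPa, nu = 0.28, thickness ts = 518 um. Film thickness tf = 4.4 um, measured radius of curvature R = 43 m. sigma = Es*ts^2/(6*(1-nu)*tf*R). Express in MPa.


Step 1: Compute numerator: Es * ts^2 = 130 * 518^2 = 34882120 (GPa*um^2)
Step 2: Compute denominator (R in um): 6*(1-nu)*tf*R = 6*0.72*4.4*43e6 = 817344000.0 (um^2)
Step 3: sigma (GPa) = 34882120 / 817344000.0 = 4.2677e-02 GPa
Step 4: Convert to MPa (x1000): sigma = 42.7 MPa


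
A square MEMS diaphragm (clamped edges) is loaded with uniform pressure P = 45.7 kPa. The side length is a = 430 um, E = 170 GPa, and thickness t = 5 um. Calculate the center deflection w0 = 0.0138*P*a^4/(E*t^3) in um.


Step 1: Convert pressure to compatible units (E is in GPa, so P in GPa).
P = 45.7 kPa = 45.7e-6 GPa
Step 2: Compute numerator: 0.0138 * P * a^4.
a^4 = 430^4 = 34188010000
numerator = 0.0138 * 45.7e-6 * 34188010000 = 2.156101e+04
Step 3: Compute denominator: E * t^3 = 170 * 5^3 = 21250
Step 4: w0 = numerator / denominator = 2.156101e+04 / 21250 = 1.0146 um


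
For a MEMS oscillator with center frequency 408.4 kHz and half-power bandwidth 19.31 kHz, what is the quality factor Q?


Step 1: Q = f0 / bandwidth
Step 2: Q = 408.4 / 19.31
Q = 21.1


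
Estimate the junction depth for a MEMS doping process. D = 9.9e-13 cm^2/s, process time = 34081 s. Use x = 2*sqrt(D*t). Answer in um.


Step 1: Compute D*t = 9.9e-13 * 34081 = 3.374019e-08 cm^2
Step 2: sqrt(D*t) = 1.83685e-04 cm
Step 3: x = 2 * 1.83685e-04 cm = 3.6737e-04 cm
Step 4: Convert to um (1 cm = 1e4 um): x = 3.674 um


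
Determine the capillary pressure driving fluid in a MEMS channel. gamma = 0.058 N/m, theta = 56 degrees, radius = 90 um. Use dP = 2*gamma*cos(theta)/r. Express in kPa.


Step 1: cos(56 deg) = 0.5592
Step 2: Convert r to m: r = 90e-6 m
Step 3: dP = 2 * 0.058 * 0.5592 / 90e-6 = 720.7 Pa
Step 4: Convert Pa to kPa (divide by 1000).
dP = 0.72 kPa


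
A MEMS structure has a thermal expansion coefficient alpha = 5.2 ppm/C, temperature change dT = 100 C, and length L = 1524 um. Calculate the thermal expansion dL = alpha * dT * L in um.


Step 1: Convert CTE: alpha = 5.2 ppm/C = 5.2e-6 /C
Step 2: dL = 5.2e-6 * 100 * 1524
dL = 0.7925 um


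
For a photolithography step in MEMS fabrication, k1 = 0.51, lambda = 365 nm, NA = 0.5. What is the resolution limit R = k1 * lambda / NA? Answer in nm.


Step 1: Identify values: k1 = 0.51, lambda = 365 nm, NA = 0.5
Step 2: R = k1 * lambda / NA
R = 0.51 * 365 / 0.5
R = 372.3 nm


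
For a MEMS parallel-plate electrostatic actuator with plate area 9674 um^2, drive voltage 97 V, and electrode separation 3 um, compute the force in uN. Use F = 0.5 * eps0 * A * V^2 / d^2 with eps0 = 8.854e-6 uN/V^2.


Step 1: Identify parameters.
eps0 = 8.854e-6 uN/V^2, A = 9674 um^2, V = 97 V, d = 3 um
Step 2: Compute V^2 = 97^2 = 9409
Step 3: Compute d^2 = 3^2 = 9
Step 4: F = 0.5 * 8.854e-6 * 9674 * 9409 / 9
F = 44.773 uN


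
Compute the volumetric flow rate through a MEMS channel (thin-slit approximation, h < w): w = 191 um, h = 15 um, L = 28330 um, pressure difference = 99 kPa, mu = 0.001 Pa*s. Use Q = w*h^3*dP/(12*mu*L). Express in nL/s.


Step 1: Convert all dimensions to SI (meters).
w = 191e-6 m, h = 15e-6 m, L = 28330e-6 m, dP = 99e3 Pa
Step 2: Q = w * h^3 * dP / (12 * mu * L)
Q = 191e-6 * (15e-6)^3 * 99e3 / (12 * 0.001 * 28330e-6) = 1.8772172e-10 m^3/s
Step 3: Convert Q from m^3/s to nL/s (1 m^3 = 1e12 nL, so multiply by 1e12).
Q = 187.722 nL/s


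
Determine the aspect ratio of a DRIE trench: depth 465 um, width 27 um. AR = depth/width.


Step 1: AR = depth / width
Step 2: AR = 465 / 27
AR = 17.2


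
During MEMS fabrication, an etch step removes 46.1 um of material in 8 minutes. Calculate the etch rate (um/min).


Step 1: Etch rate = depth / time
Step 2: rate = 46.1 / 8
rate = 5.763 um/min


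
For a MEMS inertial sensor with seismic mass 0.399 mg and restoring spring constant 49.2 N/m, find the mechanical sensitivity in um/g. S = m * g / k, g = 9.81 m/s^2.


Step 1: Convert mass: m = 0.399 mg = 3.99e-07 kg
Step 2: S = m * g / k = 3.99e-07 * 9.81 / 49.2
Step 3: S = 7.96e-08 m/g
Step 4: Convert to um/g: S = 0.08 um/g


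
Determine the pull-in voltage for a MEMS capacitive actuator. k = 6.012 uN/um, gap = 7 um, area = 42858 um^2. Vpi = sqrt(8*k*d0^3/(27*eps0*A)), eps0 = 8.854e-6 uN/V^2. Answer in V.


Step 1: Compute numerator: 8 * k * d0^3 = 8 * 6.012 * 7^3 = 16496.928
Step 2: Compute denominator: 27 * eps0 * A = 27 * 8.854e-6 * 42858 = 10.245548
Step 3: Vpi = sqrt(16496.928 / 10.245548)
Vpi = 40.13 V


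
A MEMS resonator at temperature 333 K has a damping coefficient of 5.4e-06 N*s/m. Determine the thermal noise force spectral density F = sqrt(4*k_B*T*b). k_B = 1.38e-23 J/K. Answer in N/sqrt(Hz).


Step 1: Compute 4 * k_B * T * b
= 4 * 1.38e-23 * 333 * 5.4e-06
= 9.9261e-26 N^2/Hz
Step 2: F_noise = sqrt(9.9261e-26)
F_noise = 3.15e-13 N/sqrt(Hz)


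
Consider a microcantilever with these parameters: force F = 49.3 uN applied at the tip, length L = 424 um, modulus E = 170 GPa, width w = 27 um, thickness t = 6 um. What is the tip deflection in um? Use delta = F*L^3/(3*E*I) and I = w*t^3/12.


Step 1: Calculate the second moment of area.
I = w * t^3 / 12 = 27 * 6^3 / 12 = 486.0 um^4
Step 2: Convert E to consistent units (1 GPa = 1000 uN/um^2).
E = 170 GPa = 170000 uN/um^2
Step 3: Calculate tip deflection.
delta = F * L^3 / (3 * E * I)
delta = 49.3 * 424^3 / (3 * 170000 * 486.0)
delta = 15.1614 um


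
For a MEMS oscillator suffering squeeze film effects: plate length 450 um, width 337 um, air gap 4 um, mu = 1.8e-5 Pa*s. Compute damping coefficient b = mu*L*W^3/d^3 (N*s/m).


Step 1: Convert to SI.
L = 450e-6 m, W = 337e-6 m, d = 4e-6 m
Step 2: W^3 = (337e-6)^3 = 3.83e-11 m^3
Step 3: d^3 = (4e-6)^3 = 6.40e-17 m^3
Step 4: b = 1.8e-5 * 450e-6 * 3.83e-11 / 6.40e-17
b = 4.84e-03 N*s/m


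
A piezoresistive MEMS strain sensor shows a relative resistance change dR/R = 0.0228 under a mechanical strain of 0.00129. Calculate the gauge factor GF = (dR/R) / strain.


Step 1: Identify values.
dR/R = 0.0228, strain = 0.00129
Step 2: GF = (dR/R) / strain = 0.0228 / 0.00129
GF = 17.7


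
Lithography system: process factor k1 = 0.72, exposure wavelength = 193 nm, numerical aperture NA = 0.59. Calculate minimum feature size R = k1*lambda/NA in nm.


Step 1: Identify values: k1 = 0.72, lambda = 193 nm, NA = 0.59
Step 2: R = k1 * lambda / NA
R = 0.72 * 193 / 0.59
R = 235.5 nm


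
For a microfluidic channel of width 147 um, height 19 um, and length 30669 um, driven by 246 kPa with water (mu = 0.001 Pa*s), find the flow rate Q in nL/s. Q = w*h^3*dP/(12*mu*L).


Step 1: Convert all dimensions to SI (meters).
w = 147e-6 m, h = 19e-6 m, L = 30669e-6 m, dP = 246e3 Pa
Step 2: Q = w * h^3 * dP / (12 * mu * L)
Q = 147e-6 * (19e-6)^3 * 246e3 / (12 * 0.001 * 30669e-6) = 6.739573e-10 m^3/s
Step 3: Convert Q from m^3/s to nL/s (1 m^3 = 1e12 nL, so multiply by 1e12).
Q = 673.957 nL/s


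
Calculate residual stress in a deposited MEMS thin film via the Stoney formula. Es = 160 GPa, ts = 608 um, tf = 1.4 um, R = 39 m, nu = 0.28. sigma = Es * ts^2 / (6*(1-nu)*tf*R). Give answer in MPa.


Step 1: Compute numerator: Es * ts^2 = 160 * 608^2 = 59146240 (GPa*um^2)
Step 2: Compute denominator (R in um): 6*(1-nu)*tf*R = 6*0.72*1.4*39e6 = 235872000.0 (um^2)
Step 3: sigma (GPa) = 59146240 / 235872000.0 = 2.50756e-01 GPa
Step 4: Convert to MPa (x1000): sigma = 250.8 MPa


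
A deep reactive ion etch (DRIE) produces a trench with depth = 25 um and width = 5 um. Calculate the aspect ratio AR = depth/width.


Step 1: AR = depth / width
Step 2: AR = 25 / 5
AR = 5.0


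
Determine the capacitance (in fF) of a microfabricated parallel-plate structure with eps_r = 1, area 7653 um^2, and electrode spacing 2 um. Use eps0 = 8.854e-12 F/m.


Step 1: Convert area to m^2: A = 7653e-12 m^2
Step 2: Convert gap to m: d = 2e-6 m
Step 3: C = eps0 * eps_r * A / d
C = 8.854e-12 * 1 * 7653e-12 / 2e-6
Step 4: Convert to fF (multiply by 1e15).
C = 33.88 fF


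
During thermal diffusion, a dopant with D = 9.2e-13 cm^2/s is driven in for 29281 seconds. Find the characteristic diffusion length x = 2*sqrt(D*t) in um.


Step 1: Compute D*t = 9.2e-13 * 29281 = 2.693852e-08 cm^2
Step 2: sqrt(D*t) = 1.6413e-04 cm
Step 3: x = 2 * 1.6413e-04 cm = 3.2826e-04 cm
Step 4: Convert to um (1 cm = 1e4 um): x = 3.283 um


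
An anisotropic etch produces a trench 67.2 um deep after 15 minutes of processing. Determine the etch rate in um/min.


Step 1: Etch rate = depth / time
Step 2: rate = 67.2 / 15
rate = 4.48 um/min


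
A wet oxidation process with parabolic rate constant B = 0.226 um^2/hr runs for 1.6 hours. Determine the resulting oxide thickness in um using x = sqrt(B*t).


Step 1: Compute B*t = 0.226 * 1.6 = 0.3616
Step 2: x = sqrt(0.3616)
x = 0.601 um


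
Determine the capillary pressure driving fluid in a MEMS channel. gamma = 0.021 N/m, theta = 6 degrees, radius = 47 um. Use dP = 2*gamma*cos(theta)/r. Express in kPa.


Step 1: cos(6 deg) = 0.9945
Step 2: Convert r to m: r = 47e-6 m
Step 3: dP = 2 * 0.021 * 0.9945 / 47e-6 = 888.7 Pa
Step 4: Convert Pa to kPa (divide by 1000).
dP = 0.89 kPa


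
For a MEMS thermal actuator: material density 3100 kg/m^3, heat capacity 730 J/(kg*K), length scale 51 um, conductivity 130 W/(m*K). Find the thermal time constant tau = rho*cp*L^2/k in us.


Step 1: Convert L to m: L = 51e-6 m
Step 2: L^2 = (51e-6)^2 = 2.601e-09 m^2
Step 3: tau = 3100 * 730 * 2.601e-09 / 130 = 4.527741e-05 s
Step 4: Convert to microseconds (multiply by 1e6).
tau = 45.277 us


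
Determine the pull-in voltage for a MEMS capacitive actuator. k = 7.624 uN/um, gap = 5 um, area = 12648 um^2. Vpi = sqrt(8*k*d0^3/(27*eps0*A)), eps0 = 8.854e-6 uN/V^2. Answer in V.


Step 1: Compute numerator: 8 * k * d0^3 = 8 * 7.624 * 5^3 = 7624.0
Step 2: Compute denominator: 27 * eps0 * A = 27 * 8.854e-6 * 12648 = 3.023606
Step 3: Vpi = sqrt(7624.0 / 3.023606)
Vpi = 50.21 V


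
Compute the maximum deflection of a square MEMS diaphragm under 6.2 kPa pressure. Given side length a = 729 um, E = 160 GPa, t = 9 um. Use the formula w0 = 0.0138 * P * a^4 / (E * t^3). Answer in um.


Step 1: Convert pressure to compatible units (E is in GPa, so P in GPa).
P = 6.2 kPa = 6.2e-6 GPa
Step 2: Compute numerator: 0.0138 * P * a^4.
a^4 = 729^4 = 282429536481
numerator = 0.0138 * 6.2e-6 * 282429536481 = 2.41647e+04
Step 3: Compute denominator: E * t^3 = 160 * 9^3 = 116640
Step 4: w0 = numerator / denominator = 2.41647e+04 / 116640 = 0.2072 um


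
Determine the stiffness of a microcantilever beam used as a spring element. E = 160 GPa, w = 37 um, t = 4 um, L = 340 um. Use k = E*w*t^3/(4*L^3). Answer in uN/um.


Step 1: Convert E to consistent units (1 GPa = 1000 uN/um^2).
E = 160 GPa = 160000 uN/um^2
Step 2: Compute t^3 = 4^3 = 64
Step 3: Compute L^3 = 340^3 = 39304000
Step 4: k = 160000 * 37 * 64 / (4 * 39304000)
k = 2.4099 uN/um


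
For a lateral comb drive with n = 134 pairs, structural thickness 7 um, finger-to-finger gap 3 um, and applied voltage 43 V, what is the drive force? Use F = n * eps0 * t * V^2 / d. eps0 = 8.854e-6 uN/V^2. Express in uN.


Step 1: Parameters: n=134, eps0=8.854e-6 uN/V^2, t=7 um, V=43 V, d=3 um
Step 2: V^2 = 1849
Step 3: F = 134 * 8.854e-6 * 7 * 1849 / 3
F = 5.119 uN


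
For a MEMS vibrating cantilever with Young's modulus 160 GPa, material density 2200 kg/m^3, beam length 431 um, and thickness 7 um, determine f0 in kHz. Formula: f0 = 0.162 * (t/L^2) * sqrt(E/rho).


Step 1: Convert units to SI.
t_SI = 7e-6 m, L_SI = 431e-6 m
Step 2: Calculate sqrt(E/rho).
sqrt(160e9 / 2200) = 8528.03 m/s
Step 3: Compute f0.
f0 = 0.162 * 7e-6 / (431e-6)^2 * 8528.03 = 52060.4 Hz = 52.06 kHz


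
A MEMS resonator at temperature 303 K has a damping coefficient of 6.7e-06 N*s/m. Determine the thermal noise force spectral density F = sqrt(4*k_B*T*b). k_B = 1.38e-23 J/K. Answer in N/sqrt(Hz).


Step 1: Compute 4 * k_B * T * b
= 4 * 1.38e-23 * 303 * 6.7e-06
= 1.1206e-25 N^2/Hz
Step 2: F_noise = sqrt(1.1206e-25)
F_noise = 3.35e-13 N/sqrt(Hz)


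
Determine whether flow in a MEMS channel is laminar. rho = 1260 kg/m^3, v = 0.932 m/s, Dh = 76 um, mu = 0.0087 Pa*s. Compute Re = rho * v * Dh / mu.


Step 1: Convert Dh to meters: Dh = 76e-6 m
Step 2: Re = rho * v * Dh / mu
Re = 1260 * 0.932 * 76e-6 / 0.0087
Re = 10.258
Since Re = 10.258 is below ~2300, the flow is laminar.


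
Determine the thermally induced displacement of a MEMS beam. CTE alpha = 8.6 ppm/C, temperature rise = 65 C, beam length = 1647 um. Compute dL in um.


Step 1: Convert CTE: alpha = 8.6 ppm/C = 8.6e-6 /C
Step 2: dL = 8.6e-6 * 65 * 1647
dL = 0.9207 um


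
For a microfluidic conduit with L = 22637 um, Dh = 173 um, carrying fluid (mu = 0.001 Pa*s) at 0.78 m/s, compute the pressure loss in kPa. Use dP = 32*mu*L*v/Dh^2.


Step 1: Convert to SI: L = 22637e-6 m, Dh = 173e-6 m
Step 2: dP = 32 * 0.001 * 22637e-6 * 0.78 / (173e-6)^2
Step 3: dP = 18878.66 Pa
Step 4: Convert to kPa: dP = 18.88 kPa


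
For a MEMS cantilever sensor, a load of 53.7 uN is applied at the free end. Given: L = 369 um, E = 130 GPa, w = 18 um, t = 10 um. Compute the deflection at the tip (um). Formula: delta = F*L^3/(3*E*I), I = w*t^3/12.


Step 1: Calculate the second moment of area.
I = w * t^3 / 12 = 18 * 10^3 / 12 = 1500.0 um^4
Step 2: Convert E to consistent units (1 GPa = 1000 uN/um^2).
E = 130 GPa = 130000 uN/um^2
Step 3: Calculate tip deflection.
delta = F * L^3 / (3 * E * I)
delta = 53.7 * 369^3 / (3 * 130000 * 1500.0)
delta = 4.6121 um


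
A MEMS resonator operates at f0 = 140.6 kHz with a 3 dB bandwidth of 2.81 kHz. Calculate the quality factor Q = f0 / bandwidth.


Step 1: Q = f0 / bandwidth
Step 2: Q = 140.6 / 2.81
Q = 50.0


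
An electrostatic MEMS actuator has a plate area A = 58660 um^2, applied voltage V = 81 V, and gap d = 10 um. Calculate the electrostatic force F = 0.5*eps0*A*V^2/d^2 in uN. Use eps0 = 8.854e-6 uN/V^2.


Step 1: Identify parameters.
eps0 = 8.854e-6 uN/V^2, A = 58660 um^2, V = 81 V, d = 10 um
Step 2: Compute V^2 = 81^2 = 6561
Step 3: Compute d^2 = 10^2 = 100
Step 4: F = 0.5 * 8.854e-6 * 58660 * 6561 / 100
F = 17.038 uN


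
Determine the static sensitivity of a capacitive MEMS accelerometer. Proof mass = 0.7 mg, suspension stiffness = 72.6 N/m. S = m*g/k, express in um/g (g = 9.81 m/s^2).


Step 1: Convert mass: m = 0.7 mg = 7.00e-07 kg
Step 2: S = m * g / k = 7.00e-07 * 9.81 / 72.6
Step 3: S = 9.46e-08 m/g
Step 4: Convert to um/g: S = 0.095 um/g


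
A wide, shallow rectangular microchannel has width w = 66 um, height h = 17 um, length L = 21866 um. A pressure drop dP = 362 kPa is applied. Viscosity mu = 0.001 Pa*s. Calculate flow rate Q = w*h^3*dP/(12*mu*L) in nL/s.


Step 1: Convert all dimensions to SI (meters).
w = 66e-6 m, h = 17e-6 m, L = 21866e-6 m, dP = 362e3 Pa
Step 2: Q = w * h^3 * dP / (12 * mu * L)
Q = 66e-6 * (17e-6)^3 * 362e3 / (12 * 0.001 * 21866e-6) = 4.4735128e-10 m^3/s
Step 3: Convert Q from m^3/s to nL/s (1 m^3 = 1e12 nL, so multiply by 1e12).
Q = 447.351 nL/s


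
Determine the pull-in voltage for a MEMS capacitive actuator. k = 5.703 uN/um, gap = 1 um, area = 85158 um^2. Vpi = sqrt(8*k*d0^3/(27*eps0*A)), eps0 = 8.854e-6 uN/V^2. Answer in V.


Step 1: Compute numerator: 8 * k * d0^3 = 8 * 5.703 * 1^3 = 45.624
Step 2: Compute denominator: 27 * eps0 * A = 27 * 8.854e-6 * 85158 = 20.357701
Step 3: Vpi = sqrt(45.624 / 20.357701)
Vpi = 1.5 V


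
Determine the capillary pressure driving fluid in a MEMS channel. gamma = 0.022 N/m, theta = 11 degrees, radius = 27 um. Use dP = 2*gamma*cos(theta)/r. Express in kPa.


Step 1: cos(11 deg) = 0.9816
Step 2: Convert r to m: r = 27e-6 m
Step 3: dP = 2 * 0.022 * 0.9816 / 27e-6 = 1599.6 Pa
Step 4: Convert Pa to kPa (divide by 1000).
dP = 1.6 kPa


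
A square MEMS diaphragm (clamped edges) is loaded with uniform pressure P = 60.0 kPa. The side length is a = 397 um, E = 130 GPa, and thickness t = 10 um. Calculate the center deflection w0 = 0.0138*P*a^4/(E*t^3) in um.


Step 1: Convert pressure to compatible units (E is in GPa, so P in GPa).
P = 60.0 kPa = 60.0e-6 GPa
Step 2: Compute numerator: 0.0138 * P * a^4.
a^4 = 397^4 = 24840596881
numerator = 0.0138 * 60.0e-6 * 24840596881 = 2.0568e+04
Step 3: Compute denominator: E * t^3 = 130 * 10^3 = 130000
Step 4: w0 = numerator / denominator = 2.0568e+04 / 130000 = 0.1582 um


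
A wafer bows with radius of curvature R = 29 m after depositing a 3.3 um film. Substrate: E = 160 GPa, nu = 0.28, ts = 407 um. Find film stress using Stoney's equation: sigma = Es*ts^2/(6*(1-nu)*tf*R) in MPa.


Step 1: Compute numerator: Es * ts^2 = 160 * 407^2 = 26503840 (GPa*um^2)
Step 2: Compute denominator (R in um): 6*(1-nu)*tf*R = 6*0.72*3.3*29e6 = 413424000.0 (um^2)
Step 3: sigma (GPa) = 26503840 / 413424000.0 = 6.4108e-02 GPa
Step 4: Convert to MPa (x1000): sigma = 64.1 MPa


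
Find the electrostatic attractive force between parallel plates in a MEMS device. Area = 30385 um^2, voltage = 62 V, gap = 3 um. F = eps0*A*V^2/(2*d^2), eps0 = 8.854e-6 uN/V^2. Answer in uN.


Step 1: Identify parameters.
eps0 = 8.854e-6 uN/V^2, A = 30385 um^2, V = 62 V, d = 3 um
Step 2: Compute V^2 = 62^2 = 3844
Step 3: Compute d^2 = 3^2 = 9
Step 4: F = 0.5 * 8.854e-6 * 30385 * 3844 / 9
F = 57.453 uN


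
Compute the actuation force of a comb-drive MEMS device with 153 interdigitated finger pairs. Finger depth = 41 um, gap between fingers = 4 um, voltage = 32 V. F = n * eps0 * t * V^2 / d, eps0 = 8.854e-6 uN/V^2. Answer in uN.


Step 1: Parameters: n=153, eps0=8.854e-6 uN/V^2, t=41 um, V=32 V, d=4 um
Step 2: V^2 = 1024
Step 3: F = 153 * 8.854e-6 * 41 * 1024 / 4
F = 14.219 uN


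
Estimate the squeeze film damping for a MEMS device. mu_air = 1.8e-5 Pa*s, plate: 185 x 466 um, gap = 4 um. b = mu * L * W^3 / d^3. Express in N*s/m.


Step 1: Convert to SI.
L = 185e-6 m, W = 466e-6 m, d = 4e-6 m
Step 2: W^3 = (466e-6)^3 = 1.01e-10 m^3
Step 3: d^3 = (4e-6)^3 = 6.40e-17 m^3
Step 4: b = 1.8e-5 * 185e-6 * 1.01e-10 / 6.40e-17
b = 5.27e-03 N*s/m


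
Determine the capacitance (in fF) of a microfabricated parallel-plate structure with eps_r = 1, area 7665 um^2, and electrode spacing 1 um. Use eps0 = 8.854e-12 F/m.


Step 1: Convert area to m^2: A = 7665e-12 m^2
Step 2: Convert gap to m: d = 1e-6 m
Step 3: C = eps0 * eps_r * A / d
C = 8.854e-12 * 1 * 7665e-12 / 1e-6
Step 4: Convert to fF (multiply by 1e15).
C = 67.87 fF


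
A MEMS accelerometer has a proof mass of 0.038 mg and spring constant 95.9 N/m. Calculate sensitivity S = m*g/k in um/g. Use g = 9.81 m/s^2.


Step 1: Convert mass: m = 0.038 mg = 3.80e-08 kg
Step 2: S = m * g / k = 3.80e-08 * 9.81 / 95.9
Step 3: S = 3.89e-09 m/g
Step 4: Convert to um/g: S = 0.004 um/g


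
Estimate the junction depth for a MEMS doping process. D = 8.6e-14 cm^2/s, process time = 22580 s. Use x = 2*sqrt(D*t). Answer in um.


Step 1: Compute D*t = 8.6e-14 * 22580 = 1.94188e-09 cm^2
Step 2: sqrt(D*t) = 4.4067e-05 cm
Step 3: x = 2 * 4.4067e-05 cm = 8.8134e-05 cm
Step 4: Convert to um (1 cm = 1e4 um): x = 0.881 um


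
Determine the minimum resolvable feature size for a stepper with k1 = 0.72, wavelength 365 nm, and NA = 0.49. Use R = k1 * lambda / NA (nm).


Step 1: Identify values: k1 = 0.72, lambda = 365 nm, NA = 0.49
Step 2: R = k1 * lambda / NA
R = 0.72 * 365 / 0.49
R = 536.3 nm


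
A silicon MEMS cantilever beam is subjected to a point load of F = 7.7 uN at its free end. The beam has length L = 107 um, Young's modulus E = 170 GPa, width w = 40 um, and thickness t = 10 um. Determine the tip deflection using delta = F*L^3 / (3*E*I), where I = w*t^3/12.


Step 1: Calculate the second moment of area.
I = w * t^3 / 12 = 40 * 10^3 / 12 = 3333.3333 um^4
Step 2: Convert E to consistent units (1 GPa = 1000 uN/um^2).
E = 170 GPa = 170000 uN/um^2
Step 3: Calculate tip deflection.
delta = F * L^3 / (3 * E * I)
delta = 7.7 * 107^3 / (3 * 170000 * 3333.3333)
delta = 0.0055 um


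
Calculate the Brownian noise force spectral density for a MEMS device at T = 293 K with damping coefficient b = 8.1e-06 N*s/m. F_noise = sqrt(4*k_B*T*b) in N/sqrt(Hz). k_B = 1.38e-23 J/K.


Step 1: Compute 4 * k_B * T * b
= 4 * 1.38e-23 * 293 * 8.1e-06
= 1.3101e-25 N^2/Hz
Step 2: F_noise = sqrt(1.3101e-25)
F_noise = 3.62e-13 N/sqrt(Hz)


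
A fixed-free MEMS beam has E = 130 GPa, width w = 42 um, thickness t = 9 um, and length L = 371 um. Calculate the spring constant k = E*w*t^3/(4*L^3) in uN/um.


Step 1: Convert E to consistent units (1 GPa = 1000 uN/um^2).
E = 130 GPa = 130000 uN/um^2
Step 2: Compute t^3 = 9^3 = 729
Step 3: Compute L^3 = 371^3 = 51064811
Step 4: k = 130000 * 42 * 729 / (4 * 51064811)
k = 19.4867 uN/um
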